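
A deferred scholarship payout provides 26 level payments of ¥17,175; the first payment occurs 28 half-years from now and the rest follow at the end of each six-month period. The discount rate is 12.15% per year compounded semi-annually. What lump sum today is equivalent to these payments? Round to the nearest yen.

¥45,105

Ordinary annuity of 26 payments, first payment at period 28.
Periodic rate r = 0.1215/2 per half-year; n is counted in half-years.
The ordinary-annuity PV formula values the stream one period before the first payment (period 27); discount that back 27 periods:
PV₀ = 17,175 × [1 − (1+r)^−26] / r × (1+r)^−27 = ¥45,105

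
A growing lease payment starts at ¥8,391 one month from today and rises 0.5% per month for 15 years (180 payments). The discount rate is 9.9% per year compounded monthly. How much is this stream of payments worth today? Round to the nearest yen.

¥1,137,937

Periodic rate r = 0.099/12 per month; n is counted in months.
Growing ordinary annuity: PV = PMT₁ × [1 − ((1+g)/(1+r))^n] / (r − g) = 8,391 × [1 − ((1+0.005)/(1+r))^180] / (r − 0.005) = ¥1,137,937.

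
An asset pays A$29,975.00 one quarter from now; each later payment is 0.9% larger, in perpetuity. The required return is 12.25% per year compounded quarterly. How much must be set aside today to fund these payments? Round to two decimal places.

Periodic rate r = 0.1225/4 per quarter.
Growing perpetuity (Gordon): PV = PMT₁ / (r − g) = 29,975 / (r − 0.009) = A$1,386,127.17.

A$1,386,127.17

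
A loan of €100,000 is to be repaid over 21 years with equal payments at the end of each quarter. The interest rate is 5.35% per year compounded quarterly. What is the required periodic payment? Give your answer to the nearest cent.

Level ordinary annuity; solve PV = PMT × [(1 − (1+r)^−n)/r] for PMT.
Periodic rate r = 0.0535/4 per quarter; n is counted in quarters.
With n = 84: PMT = 100,000 / ([(1 − (1+r)^−n)/r]) = €1,989.06

€1,989.06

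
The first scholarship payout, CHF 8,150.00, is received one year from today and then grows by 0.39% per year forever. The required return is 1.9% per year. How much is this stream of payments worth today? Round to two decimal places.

Periodic rate r = 0.019 per year.
Growing perpetuity (Gordon): PV = PMT₁ / (r − g) = 8,150 / (r − 0.0039) = CHF 539,735.10.

CHF 539,735.10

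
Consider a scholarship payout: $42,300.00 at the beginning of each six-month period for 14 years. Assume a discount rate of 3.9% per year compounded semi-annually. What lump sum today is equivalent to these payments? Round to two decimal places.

This is an annuity due: 28 payments of $42,300.00 at the beginning of each six-month period.
Periodic rate r = 0.039/2 per half-year; n is counted in half-years.
PV = PMT × [(1 − (1+r)^−n)/r] × (1+r) = 42,300 × [1 − (1+r)^−28] / r × (1+r) = $923,724.48

$923,724.48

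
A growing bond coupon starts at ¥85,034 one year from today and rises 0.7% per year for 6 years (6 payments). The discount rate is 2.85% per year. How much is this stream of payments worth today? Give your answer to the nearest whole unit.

¥470,853

Periodic rate r = 0.0285 per year.
Growing ordinary annuity: PV = PMT₁ × [1 − ((1+g)/(1+r))^n] / (r − g) = 85,034 × [1 − ((1+0.007)/(1+r))^6] / (r − 0.007) = ¥470,853.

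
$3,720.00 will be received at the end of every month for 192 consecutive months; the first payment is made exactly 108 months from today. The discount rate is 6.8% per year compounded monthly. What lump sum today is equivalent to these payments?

Ordinary annuity of 192 payments, first payment at period 108.
Periodic rate r = 0.068/12 per month; n is counted in months.
The ordinary-annuity PV formula values the stream one period before the first payment (period 107); discount that back 107 periods:
PV₀ = 3,720 × [1 − (1+r)^−192] / r × (1+r)^−107 = $237,431.32

$237,431.32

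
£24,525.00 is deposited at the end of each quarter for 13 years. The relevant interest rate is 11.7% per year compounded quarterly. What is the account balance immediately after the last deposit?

£2,916,181.73

This is an ordinary annuity: 52 deposits of £24,525.00 at the end of each quarter.
Periodic rate r = 0.117/4 per quarter; n is counted in quarters.
FV = PMT × [((1+r)^n − 1)/r] = 24,525 × [(1+r)^52 − 1] / r = £2,916,181.73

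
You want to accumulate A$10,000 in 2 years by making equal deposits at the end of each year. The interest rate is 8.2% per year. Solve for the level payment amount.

A$4,803.07

Level ordinary annuity; solve FV = PMT × [((1+r)^n − 1)/r] for PMT.
Periodic rate r = 0.082 per year.
With n = 2: PMT = 10,000 / ([((1+r)^n − 1)/r]) = A$4,803.07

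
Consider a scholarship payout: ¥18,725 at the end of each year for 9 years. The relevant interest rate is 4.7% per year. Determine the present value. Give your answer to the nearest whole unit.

¥134,890

This is an ordinary annuity: 9 payments of ¥18,725 at the end of each year.
Periodic rate r = 0.047 per year.
PV = PMT × [(1 − (1+r)^−n)/r] = 18,725 × [1 − (1+r)^−9] / r = ¥134,890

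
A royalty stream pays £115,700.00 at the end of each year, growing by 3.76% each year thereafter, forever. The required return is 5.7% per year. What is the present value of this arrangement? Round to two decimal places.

Periodic rate r = 0.057 per year.
Growing perpetuity (Gordon): PV = PMT₁ / (r − g) = 115,700 / (r − 0.0376) = £5,963,917.53.

£5,963,917.53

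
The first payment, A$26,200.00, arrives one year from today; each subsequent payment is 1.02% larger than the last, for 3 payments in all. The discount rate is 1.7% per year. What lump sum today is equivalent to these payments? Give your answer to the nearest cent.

Periodic rate r = 0.017 per year.
Growing ordinary annuity: PV = PMT₁ × [1 − ((1+g)/(1+r))^n] / (r − g) = 26,200 × [1 − ((1+0.0102)/(1+r))^3] / (r − 0.0102) = A$76,770.53.

A$76,770.53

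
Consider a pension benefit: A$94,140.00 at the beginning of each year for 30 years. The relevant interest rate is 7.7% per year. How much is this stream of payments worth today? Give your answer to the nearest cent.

This is an annuity due: 30 payments of A$94,140.00 at the beginning of each year.
Periodic rate r = 0.077 per year.
PV = PMT × [(1 − (1+r)^−n)/r] × (1+r) = 94,140 × [1 − (1+r)^−30] / r × (1+r) = A$1,174,495.33

A$1,174,495.33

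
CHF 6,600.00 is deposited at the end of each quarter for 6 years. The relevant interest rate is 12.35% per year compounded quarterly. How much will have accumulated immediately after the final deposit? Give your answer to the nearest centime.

CHF 229,722.08

This is an ordinary annuity: 24 deposits of CHF 6,600.00 at the end of each quarter.
Periodic rate r = 0.1235/4 per quarter; n is counted in quarters.
FV = PMT × [((1+r)^n − 1)/r] = 6,600 × [(1+r)^24 − 1] / r = CHF 229,722.08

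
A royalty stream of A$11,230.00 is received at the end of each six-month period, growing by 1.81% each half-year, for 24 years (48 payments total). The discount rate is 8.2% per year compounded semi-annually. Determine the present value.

A$321,795.85

Periodic rate r = 0.082/2 per half-year; n is counted in half-years.
Growing ordinary annuity: PV = PMT₁ × [1 − ((1+g)/(1+r))^n] / (r − g) = 11,230 × [1 − ((1+0.0181)/(1+r))^48] / (r − 0.0181) = A$321,795.85.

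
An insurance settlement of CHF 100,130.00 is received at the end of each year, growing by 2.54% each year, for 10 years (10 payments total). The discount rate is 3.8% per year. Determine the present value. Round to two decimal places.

CHF 913,620.55

Periodic rate r = 0.038 per year.
Growing ordinary annuity: PV = PMT₁ × [1 − ((1+g)/(1+r))^n] / (r − g) = 100,130 × [1 − ((1+0.0254)/(1+r))^10] / (r − 0.0254) = CHF 913,620.55.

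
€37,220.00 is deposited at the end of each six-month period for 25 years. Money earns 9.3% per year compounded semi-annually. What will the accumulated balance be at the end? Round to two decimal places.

This is an ordinary annuity: 50 deposits of €37,220.00 at the end of each six-month period.
Periodic rate r = 0.093/2 per half-year; n is counted in half-years.
FV = PMT × [((1+r)^n − 1)/r] = 37,220 × [(1+r)^50 − 1] / r = €6,967,137.64

€6,967,137.64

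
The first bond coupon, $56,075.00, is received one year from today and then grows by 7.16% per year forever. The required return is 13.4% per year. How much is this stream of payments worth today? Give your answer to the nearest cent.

Periodic rate r = 0.134 per year.
Growing perpetuity (Gordon): PV = PMT₁ / (r − g) = 56,075 / (r − 0.0716) = $898,637.82.

$898,637.82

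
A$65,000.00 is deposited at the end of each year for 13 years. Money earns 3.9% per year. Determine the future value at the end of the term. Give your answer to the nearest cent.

A$1,073,966.24

This is an ordinary annuity: 13 deposits of A$65,000.00 at the end of each year.
Periodic rate r = 0.039 per year.
FV = PMT × [((1+r)^n − 1)/r] = 65,000 × [(1+r)^13 − 1] / r = A$1,073,966.24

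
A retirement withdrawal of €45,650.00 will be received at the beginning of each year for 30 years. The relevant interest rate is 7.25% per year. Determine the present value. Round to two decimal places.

€592,590.79

This is an annuity due: 30 payments of €45,650.00 at the beginning of each year.
Periodic rate r = 0.0725 per year.
PV = PMT × [(1 − (1+r)^−n)/r] × (1+r) = 45,650 × [1 − (1+r)^−30] / r × (1+r) = €592,590.79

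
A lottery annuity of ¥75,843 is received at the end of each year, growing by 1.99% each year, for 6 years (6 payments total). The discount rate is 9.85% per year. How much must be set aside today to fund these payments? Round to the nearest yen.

Periodic rate r = 0.0985 per year.
Growing ordinary annuity: PV = PMT₁ × [1 − ((1+g)/(1+r))^n] / (r − g) = 75,843 × [1 − ((1+0.0199)/(1+r))^6] / (r − 0.0199) = ¥346,853.

¥346,853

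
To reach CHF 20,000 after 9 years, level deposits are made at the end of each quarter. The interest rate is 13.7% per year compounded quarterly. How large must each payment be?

Level ordinary annuity; solve FV = PMT × [((1+r)^n − 1)/r] for PMT.
Periodic rate r = 0.137/4 per quarter; n is counted in quarters.
With n = 36: PMT = 20,000 / ([((1+r)^n − 1)/r]) = CHF 290.08

CHF 290.08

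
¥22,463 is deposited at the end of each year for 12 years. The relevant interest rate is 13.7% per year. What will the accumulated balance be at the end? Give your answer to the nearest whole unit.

¥601,409

This is an ordinary annuity: 12 deposits of ¥22,463 at the end of each year.
Periodic rate r = 0.137 per year.
FV = PMT × [((1+r)^n − 1)/r] = 22,463 × [(1+r)^12 − 1] / r = ¥601,409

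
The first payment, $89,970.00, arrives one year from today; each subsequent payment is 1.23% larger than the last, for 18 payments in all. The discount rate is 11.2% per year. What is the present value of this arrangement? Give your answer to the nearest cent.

$736,034.30

Periodic rate r = 0.112 per year.
Growing ordinary annuity: PV = PMT₁ × [1 − ((1+g)/(1+r))^n] / (r − g) = 89,970 × [1 − ((1+0.0123)/(1+r))^18] / (r − 0.0123) = $736,034.30.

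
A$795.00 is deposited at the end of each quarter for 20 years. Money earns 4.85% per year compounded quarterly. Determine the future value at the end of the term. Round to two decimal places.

A$106,389.08

This is an ordinary annuity: 80 deposits of A$795.00 at the end of each quarter.
Periodic rate r = 0.0485/4 per quarter; n is counted in quarters.
FV = PMT × [((1+r)^n − 1)/r] = 795 × [(1+r)^80 − 1] / r = A$106,389.08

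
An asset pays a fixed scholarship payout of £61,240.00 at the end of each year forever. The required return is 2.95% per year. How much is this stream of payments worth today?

£2,075,932.20

Periodic rate r = 0.0295 per year.
Level perpetuity: PV = PMT / r = 61,240 / (0.0295) = £2,075,932.20.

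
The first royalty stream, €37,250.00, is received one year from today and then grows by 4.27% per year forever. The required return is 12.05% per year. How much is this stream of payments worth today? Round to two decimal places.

Periodic rate r = 0.1205 per year.
Growing perpetuity (Gordon): PV = PMT₁ / (r − g) = 37,250 / (r − 0.0427) = €478,791.77.

€478,791.77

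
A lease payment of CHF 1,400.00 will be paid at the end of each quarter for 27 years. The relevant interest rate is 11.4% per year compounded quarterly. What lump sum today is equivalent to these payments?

CHF 46,761.14

This is an ordinary annuity: 108 payments of CHF 1,400.00 at the end of each quarter.
Periodic rate r = 0.114/4 per quarter; n is counted in quarters.
PV = PMT × [(1 − (1+r)^−n)/r] = 1,400 × [1 − (1+r)^−108] / r = CHF 46,761.14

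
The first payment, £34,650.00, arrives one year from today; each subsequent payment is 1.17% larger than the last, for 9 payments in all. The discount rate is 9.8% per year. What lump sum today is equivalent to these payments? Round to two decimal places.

£209,313.57

Periodic rate r = 0.098 per year.
Growing ordinary annuity: PV = PMT₁ × [1 − ((1+g)/(1+r))^n] / (r − g) = 34,650 × [1 − ((1+0.0117)/(1+r))^9] / (r − 0.0117) = £209,313.57.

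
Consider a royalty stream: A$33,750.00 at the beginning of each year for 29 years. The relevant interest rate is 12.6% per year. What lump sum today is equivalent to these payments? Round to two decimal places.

This is an annuity due: 29 payments of A$33,750.00 at the beginning of each year.
Periodic rate r = 0.126 per year.
PV = PMT × [(1 − (1+r)^−n)/r] × (1+r) = 33,750 × [1 − (1+r)^−29] / r × (1+r) = A$291,950.45

A$291,950.45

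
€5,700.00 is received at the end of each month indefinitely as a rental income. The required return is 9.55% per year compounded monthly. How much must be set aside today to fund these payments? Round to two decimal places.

Periodic rate r = 0.0955/12 per month.
Level perpetuity: PV = PMT / r = 5,700 / (0.0955/12) = €716,230.37.

€716,230.37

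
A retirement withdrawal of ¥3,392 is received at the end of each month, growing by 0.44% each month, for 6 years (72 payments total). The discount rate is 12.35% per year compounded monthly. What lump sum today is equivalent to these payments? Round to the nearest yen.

Periodic rate r = 0.1235/12 per month; n is counted in months.
Growing ordinary annuity: PV = PMT₁ × [1 − ((1+g)/(1+r))^n] / (r − g) = 3,392 × [1 − ((1+0.0044)/(1+r))^72] / (r − 0.0044) = ¥197,867.

¥197,867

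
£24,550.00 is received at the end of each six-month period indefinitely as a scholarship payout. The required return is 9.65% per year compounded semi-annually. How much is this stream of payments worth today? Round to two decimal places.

Periodic rate r = 0.0965/2 per half-year.
Level perpetuity: PV = PMT / r = 24,550 / (0.0965/2) = £508,808.29.

£508,808.29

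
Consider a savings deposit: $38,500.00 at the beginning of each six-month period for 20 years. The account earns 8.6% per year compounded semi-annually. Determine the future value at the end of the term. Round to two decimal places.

$4,097,088.63

This is an annuity due: 40 deposits of $38,500.00 at the beginning of each six-month period.
Periodic rate r = 0.086/2 per half-year; n is counted in half-years.
FV = PMT × [((1+r)^n − 1)/r] × (1+r) = 38,500 × [(1+r)^40 − 1] / r × (1+r) = $4,097,088.63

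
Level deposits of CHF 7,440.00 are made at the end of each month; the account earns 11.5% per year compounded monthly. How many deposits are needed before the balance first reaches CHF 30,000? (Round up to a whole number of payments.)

Periodic rate r = 0.115/12 per month; n is counted in months.
Ordinary annuity FV: 30,000 = 7,440 × [((1+r)^n − 1)/r].
(1+r)^n = 1 + 30,000 × r / 7,440, so n = ln(1 + 30,000·r/7,440) / ln(1+r) = 3.98.
Round up to a whole number of payments: n = 4.

4 payments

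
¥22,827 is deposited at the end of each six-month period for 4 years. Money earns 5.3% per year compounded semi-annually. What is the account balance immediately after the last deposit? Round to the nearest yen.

This is an ordinary annuity: 8 deposits of ¥22,827 at the end of each six-month period.
Periodic rate r = 0.053/2 per half-year; n is counted in half-years.
FV = PMT × [((1+r)^n − 1)/r] = 22,827 × [(1+r)^8 − 1] / r = ¥200,482

¥200,482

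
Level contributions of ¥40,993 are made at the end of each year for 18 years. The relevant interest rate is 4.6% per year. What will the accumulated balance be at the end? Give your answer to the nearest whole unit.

¥1,111,116

This is an ordinary annuity: 18 deposits of ¥40,993 at the end of each year.
Periodic rate r = 0.046 per year.
FV = PMT × [((1+r)^n − 1)/r] = 40,993 × [(1+r)^18 − 1] / r = ¥1,111,116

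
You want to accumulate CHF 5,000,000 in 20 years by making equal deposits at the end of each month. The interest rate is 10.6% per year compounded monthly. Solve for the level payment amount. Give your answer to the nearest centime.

Level ordinary annuity; solve FV = PMT × [((1+r)^n − 1)/r] for PMT.
Periodic rate r = 0.106/12 per month; n is counted in months.
With n = 240: PMT = 5,000,000 / ([((1+r)^n − 1)/r]) = CHF 6,088.64

CHF 6,088.64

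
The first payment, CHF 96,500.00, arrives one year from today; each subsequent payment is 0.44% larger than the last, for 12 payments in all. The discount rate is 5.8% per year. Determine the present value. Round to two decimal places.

Periodic rate r = 0.058 per year.
Growing ordinary annuity: PV = PMT₁ × [1 − ((1+g)/(1+r))^n] / (r − g) = 96,500 × [1 − ((1+0.0044)/(1+r))^12] / (r − 0.0044) = CHF 835,622.75.

CHF 835,622.75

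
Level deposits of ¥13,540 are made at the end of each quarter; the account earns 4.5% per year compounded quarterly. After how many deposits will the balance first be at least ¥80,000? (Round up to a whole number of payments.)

6 payments

Periodic rate r = 0.045/4 per quarter; n is counted in quarters.
Ordinary annuity FV: 80,000 = 13,540 × [((1+r)^n − 1)/r].
(1+r)^n = 1 + 80,000 × r / 13,540, so n = ln(1 + 80,000·r/13,540) / ln(1+r) = 5.75.
Round up to a whole number of payments: n = 6.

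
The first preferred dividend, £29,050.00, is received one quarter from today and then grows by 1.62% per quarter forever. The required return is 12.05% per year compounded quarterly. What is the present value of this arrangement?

Periodic rate r = 0.1205/4 per quarter.
Growing perpetuity (Gordon): PV = PMT₁ / (r − g) = 29,050 / (r − 0.0162) = £2,086,175.94.

£2,086,175.94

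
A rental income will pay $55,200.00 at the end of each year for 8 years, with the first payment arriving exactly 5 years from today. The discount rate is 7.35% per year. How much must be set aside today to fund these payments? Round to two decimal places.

Ordinary annuity of 8 payments, first payment at period 5.
Periodic rate r = 0.0735 per year.
The ordinary-annuity PV formula values the stream one period before the first payment (period 4); discount that back 4 periods:
PV₀ = 55,200 × [1 − (1+r)^−8] / r × (1+r)^−4 = $244,867.26

$244,867.26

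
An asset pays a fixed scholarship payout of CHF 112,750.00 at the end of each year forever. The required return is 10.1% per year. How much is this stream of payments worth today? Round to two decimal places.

Periodic rate r = 0.101 per year.
Level perpetuity: PV = PMT / r = 112,750 / (0.101) = CHF 1,116,336.63.

CHF 1,116,336.63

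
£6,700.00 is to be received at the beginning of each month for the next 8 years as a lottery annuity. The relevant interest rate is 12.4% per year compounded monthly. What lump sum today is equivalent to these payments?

£410,918.61

This is an annuity due: 96 payments of £6,700.00 at the beginning of each month.
Periodic rate r = 0.124/12 per month; n is counted in months.
PV = PMT × [(1 − (1+r)^−n)/r] × (1+r) = 6,700 × [1 − (1+r)^−96] / r × (1+r) = £410,918.61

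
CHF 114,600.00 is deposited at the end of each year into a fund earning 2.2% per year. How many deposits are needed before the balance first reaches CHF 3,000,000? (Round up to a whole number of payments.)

21 payments

Periodic rate r = 0.022 per year.
Ordinary annuity FV: 3,000,000 = 114,600 × [((1+r)^n − 1)/r].
(1+r)^n = 1 + 3,000,000 × r / 114,600, so n = ln(1 + 3,000,000·r/114,600) / ln(1+r) = 20.90.
Round up to a whole number of payments: n = 21.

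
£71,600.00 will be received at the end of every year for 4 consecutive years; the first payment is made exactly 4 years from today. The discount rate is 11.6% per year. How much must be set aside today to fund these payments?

£157,791.60

Ordinary annuity of 4 payments, first payment at period 4.
Periodic rate r = 0.116 per year.
The ordinary-annuity PV formula values the stream one period before the first payment (period 3); discount that back 3 periods:
PV₀ = 71,600 × [1 − (1+r)^−4] / r × (1+r)^−3 = £157,791.60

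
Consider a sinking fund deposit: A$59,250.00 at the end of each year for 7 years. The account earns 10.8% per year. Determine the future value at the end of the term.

This is an ordinary annuity: 7 deposits of A$59,250.00 at the end of each year.
Periodic rate r = 0.108 per year.
FV = PMT × [((1+r)^n − 1)/r] = 59,250 × [(1+r)^7 − 1] / r = A$576,105.01

A$576,105.01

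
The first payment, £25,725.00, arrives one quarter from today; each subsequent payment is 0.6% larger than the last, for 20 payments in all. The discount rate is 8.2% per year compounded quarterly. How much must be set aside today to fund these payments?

Periodic rate r = 0.082/4 per quarter; n is counted in quarters.
Growing ordinary annuity: PV = PMT₁ × [1 − ((1+g)/(1+r))^n] / (r − g) = 25,725 × [1 − ((1+0.006)/(1+r))^20] / (r − 0.006) = £441,577.80.

£441,577.80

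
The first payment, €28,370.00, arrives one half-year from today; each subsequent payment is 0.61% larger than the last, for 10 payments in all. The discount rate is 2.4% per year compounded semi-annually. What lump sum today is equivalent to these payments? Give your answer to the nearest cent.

€273,094.49

Periodic rate r = 0.024/2 per half-year; n is counted in half-years.
Growing ordinary annuity: PV = PMT₁ × [1 − ((1+g)/(1+r))^n] / (r − g) = 28,370 × [1 − ((1+0.0061)/(1+r))^10] / (r − 0.0061) = €273,094.49.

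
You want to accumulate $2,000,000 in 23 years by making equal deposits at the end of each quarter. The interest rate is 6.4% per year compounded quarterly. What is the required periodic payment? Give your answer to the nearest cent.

$9,675.10

Level ordinary annuity; solve FV = PMT × [((1+r)^n − 1)/r] for PMT.
Periodic rate r = 0.064/4 per quarter; n is counted in quarters.
With n = 92: PMT = 2,000,000 / ([((1+r)^n − 1)/r]) = $9,675.10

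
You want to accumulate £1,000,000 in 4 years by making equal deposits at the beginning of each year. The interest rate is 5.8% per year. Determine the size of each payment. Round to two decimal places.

Level annuity due; solve FV = PMT × [((1+r)^n − 1)/r] × (1+r) for PMT.
Periodic rate r = 0.058 per year.
With n = 4: PMT = 1,000,000 / ([((1+r)^n − 1)/r] × (1+r)) = £216,702.24

£216,702.24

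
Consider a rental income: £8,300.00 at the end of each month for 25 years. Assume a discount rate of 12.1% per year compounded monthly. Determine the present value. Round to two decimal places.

£782,560.46

This is an ordinary annuity: 300 payments of £8,300.00 at the end of each month.
Periodic rate r = 0.121/12 per month; n is counted in months.
PV = PMT × [(1 − (1+r)^−n)/r] = 8,300 × [1 − (1+r)^−300] / r = £782,560.46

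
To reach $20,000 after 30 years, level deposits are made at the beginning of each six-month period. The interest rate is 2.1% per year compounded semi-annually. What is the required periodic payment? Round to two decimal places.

$238.47

Level annuity due; solve FV = PMT × [((1+r)^n − 1)/r] × (1+r) for PMT.
Periodic rate r = 0.021/2 per half-year; n is counted in half-years.
With n = 60: PMT = 20,000 / ([((1+r)^n − 1)/r] × (1+r)) = $238.47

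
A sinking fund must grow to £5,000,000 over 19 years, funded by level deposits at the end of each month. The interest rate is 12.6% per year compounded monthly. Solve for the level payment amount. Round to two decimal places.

Level ordinary annuity; solve FV = PMT × [((1+r)^n − 1)/r] for PMT.
Periodic rate r = 0.126/12 per month; n is counted in months.
With n = 228: PMT = 5,000,000 / ([((1+r)^n − 1)/r]) = £5,345.51

£5,345.51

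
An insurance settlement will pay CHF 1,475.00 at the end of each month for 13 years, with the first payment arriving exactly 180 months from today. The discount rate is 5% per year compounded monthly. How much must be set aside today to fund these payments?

Ordinary annuity of 156 payments, first payment at period 180.
Periodic rate r = 0.05/12 per month; n is counted in months.
The ordinary-annuity PV formula values the stream one period before the first payment (period 179); discount that back 179 periods:
PV₀ = 1,475 × [1 − (1+r)^−156] / r × (1+r)^−179 = CHF 80,261.95

CHF 80,261.95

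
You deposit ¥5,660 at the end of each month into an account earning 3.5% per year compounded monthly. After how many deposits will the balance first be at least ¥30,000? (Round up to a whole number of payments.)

Periodic rate r = 0.035/12 per month; n is counted in months.
Ordinary annuity FV: 30,000 = 5,660 × [((1+r)^n − 1)/r].
(1+r)^n = 1 + 30,000 × r / 5,660, so n = ln(1 + 30,000·r/5,660) / ln(1+r) = 5.27.
Round up to a whole number of payments: n = 6.

6 payments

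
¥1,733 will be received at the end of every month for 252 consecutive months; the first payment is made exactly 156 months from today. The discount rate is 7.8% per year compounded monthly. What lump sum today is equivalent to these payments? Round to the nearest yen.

Ordinary annuity of 252 payments, first payment at period 156.
Periodic rate r = 0.078/12 per month; n is counted in months.
The ordinary-annuity PV formula values the stream one period before the first payment (period 155); discount that back 155 periods:
PV₀ = 1,733 × [1 − (1+r)^−252] / r × (1+r)^−155 = ¥78,583

¥78,583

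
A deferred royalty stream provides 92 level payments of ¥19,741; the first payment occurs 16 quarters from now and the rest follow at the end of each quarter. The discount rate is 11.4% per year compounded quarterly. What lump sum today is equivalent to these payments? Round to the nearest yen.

¥420,172

Ordinary annuity of 92 payments, first payment at period 16.
Periodic rate r = 0.114/4 per quarter; n is counted in quarters.
The ordinary-annuity PV formula values the stream one period before the first payment (period 15); discount that back 15 periods:
PV₀ = 19,741 × [1 − (1+r)^−92] / r × (1+r)^−15 = ¥420,172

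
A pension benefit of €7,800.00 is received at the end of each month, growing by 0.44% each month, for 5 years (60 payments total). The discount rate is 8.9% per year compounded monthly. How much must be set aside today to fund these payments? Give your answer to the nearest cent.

€425,795.12

Periodic rate r = 0.089/12 per month; n is counted in months.
Growing ordinary annuity: PV = PMT₁ × [1 − ((1+g)/(1+r))^n] / (r − g) = 7,800 × [1 − ((1+0.0044)/(1+r))^60] / (r − 0.0044) = €425,795.12.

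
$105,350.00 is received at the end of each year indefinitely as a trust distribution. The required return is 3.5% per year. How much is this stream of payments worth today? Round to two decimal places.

Periodic rate r = 0.035 per year.
Level perpetuity: PV = PMT / r = 105,350 / (0.035) = $3,010,000.00.

$3,010,000.00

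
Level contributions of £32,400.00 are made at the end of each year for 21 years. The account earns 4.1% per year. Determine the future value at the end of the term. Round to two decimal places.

This is an ordinary annuity: 21 deposits of £32,400.00 at the end of each year.
Periodic rate r = 0.041 per year.
FV = PMT × [((1+r)^n − 1)/r] = 32,400 × [(1+r)^21 − 1] / r = £1,047,252.40

£1,047,252.40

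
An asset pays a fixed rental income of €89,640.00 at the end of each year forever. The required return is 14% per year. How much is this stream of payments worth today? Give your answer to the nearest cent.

Periodic rate r = 0.14 per year.
Level perpetuity: PV = PMT / r = 89,640 / (0.14) = €640,285.71.

€640,285.71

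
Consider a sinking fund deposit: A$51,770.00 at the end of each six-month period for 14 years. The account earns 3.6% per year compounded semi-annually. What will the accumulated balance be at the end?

A$1,863,508.02

This is an ordinary annuity: 28 deposits of A$51,770.00 at the end of each six-month period.
Periodic rate r = 0.036/2 per half-year; n is counted in half-years.
FV = PMT × [((1+r)^n − 1)/r] = 51,770 × [(1+r)^28 − 1] / r = A$1,863,508.02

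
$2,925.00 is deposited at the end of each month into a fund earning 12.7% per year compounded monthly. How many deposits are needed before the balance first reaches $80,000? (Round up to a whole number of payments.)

25 payments

Periodic rate r = 0.127/12 per month; n is counted in months.
Ordinary annuity FV: 80,000 = 2,925 × [((1+r)^n − 1)/r].
(1+r)^n = 1 + 80,000 × r / 2,925, so n = ln(1 + 80,000·r/2,925) / ln(1+r) = 24.15.
Round up to a whole number of payments: n = 25.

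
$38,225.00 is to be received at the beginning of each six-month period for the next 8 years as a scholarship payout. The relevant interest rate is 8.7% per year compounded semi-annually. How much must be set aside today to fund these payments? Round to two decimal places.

$453,010.36

This is an annuity due: 16 payments of $38,225.00 at the beginning of each six-month period.
Periodic rate r = 0.087/2 per half-year; n is counted in half-years.
PV = PMT × [(1 − (1+r)^−n)/r] × (1+r) = 38,225 × [1 − (1+r)^−16] / r × (1+r) = $453,010.36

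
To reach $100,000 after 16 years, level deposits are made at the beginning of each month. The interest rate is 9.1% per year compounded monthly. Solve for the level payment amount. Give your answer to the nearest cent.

$230.49

Level annuity due; solve FV = PMT × [((1+r)^n − 1)/r] × (1+r) for PMT.
Periodic rate r = 0.091/12 per month; n is counted in months.
With n = 192: PMT = 100,000 / ([((1+r)^n − 1)/r] × (1+r)) = $230.49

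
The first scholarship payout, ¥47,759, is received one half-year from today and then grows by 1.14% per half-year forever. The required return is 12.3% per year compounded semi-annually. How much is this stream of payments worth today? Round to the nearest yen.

Periodic rate r = 0.123/2 per half-year.
Growing perpetuity (Gordon): PV = PMT₁ / (r − g) = 47,759 / (r − 0.0114) = ¥953,273.

¥953,273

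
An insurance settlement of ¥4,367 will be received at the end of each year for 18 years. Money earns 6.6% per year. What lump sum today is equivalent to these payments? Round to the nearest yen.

This is an ordinary annuity: 18 payments of ¥4,367 at the end of each year.
Periodic rate r = 0.066 per year.
PV = PMT × [(1 − (1+r)^−n)/r] = 4,367 × [1 − (1+r)^−18] / r = ¥45,225

¥45,225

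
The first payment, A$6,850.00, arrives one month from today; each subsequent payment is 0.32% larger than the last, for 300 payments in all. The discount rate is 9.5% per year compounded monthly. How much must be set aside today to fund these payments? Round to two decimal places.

A$1,096,727.37

Periodic rate r = 0.095/12 per month; n is counted in months.
Growing ordinary annuity: PV = PMT₁ × [1 − ((1+g)/(1+r))^n] / (r − g) = 6,850 × [1 − ((1+0.0032)/(1+r))^300] / (r − 0.0032) = A$1,096,727.37.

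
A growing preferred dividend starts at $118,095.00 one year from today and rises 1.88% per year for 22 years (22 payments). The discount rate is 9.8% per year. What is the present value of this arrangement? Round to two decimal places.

Periodic rate r = 0.098 per year.
Growing ordinary annuity: PV = PMT₁ × [1 − ((1+g)/(1+r))^n] / (r − g) = 118,095 × [1 − ((1+0.0188)/(1+r))^22] / (r − 0.0188) = $1,203,880.62.

$1,203,880.62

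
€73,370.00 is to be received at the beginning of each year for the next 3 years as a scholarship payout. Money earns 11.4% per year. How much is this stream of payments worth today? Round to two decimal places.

This is an annuity due: 3 payments of €73,370.00 at the beginning of each year.
Periodic rate r = 0.114 per year.
PV = PMT × [(1 − (1+r)^−n)/r] × (1+r) = 73,370 × [1 − (1+r)^−3] / r × (1+r) = €198,353.63

€198,353.63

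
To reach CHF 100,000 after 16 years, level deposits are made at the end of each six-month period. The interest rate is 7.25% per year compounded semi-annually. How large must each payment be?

CHF 1,705.79

Level ordinary annuity; solve FV = PMT × [((1+r)^n − 1)/r] for PMT.
Periodic rate r = 0.0725/2 per half-year; n is counted in half-years.
With n = 32: PMT = 100,000 / ([((1+r)^n − 1)/r]) = CHF 1,705.79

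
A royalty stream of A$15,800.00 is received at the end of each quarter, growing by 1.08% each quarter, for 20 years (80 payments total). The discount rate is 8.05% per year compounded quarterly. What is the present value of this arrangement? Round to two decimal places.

Periodic rate r = 0.0805/4 per quarter; n is counted in quarters.
Growing ordinary annuity: PV = PMT₁ × [1 − ((1+g)/(1+r))^n] / (r − g) = 15,800 × [1 − ((1+0.0108)/(1+r))^80] / (r − 0.0108) = A$881,622.48.

A$881,622.48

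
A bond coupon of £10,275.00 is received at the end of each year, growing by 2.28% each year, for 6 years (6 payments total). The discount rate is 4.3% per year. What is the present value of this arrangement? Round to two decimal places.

Periodic rate r = 0.043 per year.
Growing ordinary annuity: PV = PMT₁ × [1 − ((1+g)/(1+r))^n] / (r − g) = 10,275 × [1 − ((1+0.0228)/(1+r))^6] / (r − 0.0228) = £56,319.27.

£56,319.27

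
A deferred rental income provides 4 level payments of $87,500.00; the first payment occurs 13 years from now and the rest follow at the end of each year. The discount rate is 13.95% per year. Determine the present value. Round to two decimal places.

$53,251.04

Ordinary annuity of 4 payments, first payment at period 13.
Periodic rate r = 0.1395 per year.
The ordinary-annuity PV formula values the stream one period before the first payment (period 12); discount that back 12 periods:
PV₀ = 87,500 × [1 − (1+r)^−4] / r × (1+r)^−12 = $53,251.04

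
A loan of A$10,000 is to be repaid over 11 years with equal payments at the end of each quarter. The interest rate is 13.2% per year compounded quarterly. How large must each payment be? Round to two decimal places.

Level ordinary annuity; solve PV = PMT × [(1 − (1+r)^−n)/r] for PMT.
Periodic rate r = 0.132/4 per quarter; n is counted in quarters.
With n = 44: PMT = 10,000 / ([(1 − (1+r)^−n)/r]) = A$434.01

A$434.01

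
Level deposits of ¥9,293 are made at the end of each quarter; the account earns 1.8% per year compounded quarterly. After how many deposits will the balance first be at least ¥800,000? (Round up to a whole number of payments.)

73 payments

Periodic rate r = 0.018/4 per quarter; n is counted in quarters.
Ordinary annuity FV: 800,000 = 9,293 × [((1+r)^n − 1)/r].
(1+r)^n = 1 + 800,000 × r / 9,293, so n = ln(1 + 800,000·r/9,293) / ln(1+r) = 72.92.
Round up to a whole number of payments: n = 73.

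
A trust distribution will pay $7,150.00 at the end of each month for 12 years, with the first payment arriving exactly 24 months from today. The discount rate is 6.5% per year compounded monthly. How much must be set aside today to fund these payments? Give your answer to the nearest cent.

$630,249.75

Ordinary annuity of 144 payments, first payment at period 24.
Periodic rate r = 0.065/12 per month; n is counted in months.
The ordinary-annuity PV formula values the stream one period before the first payment (period 23); discount that back 23 periods:
PV₀ = 7,150 × [1 − (1+r)^−144] / r × (1+r)^−23 = $630,249.75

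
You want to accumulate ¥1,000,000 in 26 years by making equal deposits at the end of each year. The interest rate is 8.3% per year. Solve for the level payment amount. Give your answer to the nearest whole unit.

Level ordinary annuity; solve FV = PMT × [((1+r)^n − 1)/r] for PMT.
Periodic rate r = 0.083 per year.
With n = 26: PMT = 1,000,000 / ([((1+r)^n − 1)/r]) = ¥11,943

¥11,943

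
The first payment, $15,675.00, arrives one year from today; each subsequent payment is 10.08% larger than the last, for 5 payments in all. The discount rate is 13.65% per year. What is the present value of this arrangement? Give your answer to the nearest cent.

$64,763.21

Periodic rate r = 0.1365 per year.
Growing ordinary annuity: PV = PMT₁ × [1 − ((1+g)/(1+r))^n] / (r − g) = 15,675 × [1 − ((1+0.1008)/(1+r))^5] / (r − 0.1008) = $64,763.21.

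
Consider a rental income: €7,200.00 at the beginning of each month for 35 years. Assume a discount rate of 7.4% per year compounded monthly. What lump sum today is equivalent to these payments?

This is an annuity due: 420 payments of €7,200.00 at the beginning of each month.
Periodic rate r = 0.074/12 per month; n is counted in months.
PV = PMT × [(1 − (1+r)^−n)/r] × (1+r) = 7,200 × [1 − (1+r)^−420] / r × (1+r) = €1,085,932.74

€1,085,932.74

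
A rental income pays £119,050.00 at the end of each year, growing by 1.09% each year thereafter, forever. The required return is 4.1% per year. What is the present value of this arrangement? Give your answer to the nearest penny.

Periodic rate r = 0.041 per year.
Growing perpetuity (Gordon): PV = PMT₁ / (r − g) = 119,050 / (r − 0.0109) = £3,955,149.50.

£3,955,149.50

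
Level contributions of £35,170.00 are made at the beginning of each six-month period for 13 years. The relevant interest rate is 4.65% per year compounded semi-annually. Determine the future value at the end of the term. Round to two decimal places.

£1,265,705.52

This is an annuity due: 26 deposits of £35,170.00 at the beginning of each six-month period.
Periodic rate r = 0.0465/2 per half-year; n is counted in half-years.
FV = PMT × [((1+r)^n − 1)/r] × (1+r) = 35,170 × [(1+r)^26 − 1] / r × (1+r) = £1,265,705.52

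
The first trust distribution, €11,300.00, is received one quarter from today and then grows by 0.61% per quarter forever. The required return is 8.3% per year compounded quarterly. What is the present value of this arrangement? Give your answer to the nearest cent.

Periodic rate r = 0.083/4 per quarter.
Growing perpetuity (Gordon): PV = PMT₁ / (r − g) = 11,300 / (r − 0.0061) = €771,331.06.

€771,331.06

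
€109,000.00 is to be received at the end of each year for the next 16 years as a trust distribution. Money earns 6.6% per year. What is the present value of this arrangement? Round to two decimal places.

This is an ordinary annuity: 16 payments of €109,000.00 at the end of each year.
Periodic rate r = 0.066 per year.
PV = PMT × [(1 − (1+r)^−n)/r] = 109,000 × [1 − (1+r)^−16] / r = €1,057,541.35

€1,057,541.35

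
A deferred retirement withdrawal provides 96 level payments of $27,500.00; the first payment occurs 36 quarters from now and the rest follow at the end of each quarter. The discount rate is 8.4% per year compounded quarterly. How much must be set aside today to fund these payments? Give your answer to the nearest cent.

Ordinary annuity of 96 payments, first payment at period 36.
Periodic rate r = 0.084/4 per quarter; n is counted in quarters.
The ordinary-annuity PV formula values the stream one period before the first payment (period 35); discount that back 35 periods:
PV₀ = 27,500 × [1 − (1+r)^−96] / r × (1+r)^−35 = $546,673.18

$546,673.18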